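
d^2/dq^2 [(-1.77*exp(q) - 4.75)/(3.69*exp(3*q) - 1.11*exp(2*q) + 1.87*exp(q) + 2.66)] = (-96.401988*exp(6*q) - 560.339046*exp(5*q) + 260.684082*exp(4*q) + 133.215615*exp(3*q) + 417.830463*exp(2*q) - 63.905341*exp(q) + 11.103638)*exp(q)/(50.243409*exp(9*q) - 45.341613*exp(8*q) + 90.025668*exp(7*q) + 61.332849*exp(6*q) - 19.7478*exp(5*q) + 108.316269*exp(4*q) + 51.737923*exp(3*q) + 4.34351400000001*exp(2*q) + 39.694116*exp(q) + 18.821096)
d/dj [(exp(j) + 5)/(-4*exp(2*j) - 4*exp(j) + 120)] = ((exp(j) + 5)*(2*exp(j) + 1) - exp(2*j) - exp(j) + 30)*exp(j)/(4*(exp(2*j) + exp(j) - 30)^2)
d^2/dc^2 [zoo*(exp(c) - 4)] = zoo*exp(c)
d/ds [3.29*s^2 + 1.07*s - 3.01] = 6.58*s + 1.07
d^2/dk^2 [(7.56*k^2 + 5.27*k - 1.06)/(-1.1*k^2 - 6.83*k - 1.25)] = (-1.4210854715202e-14*k^4 + 100.84316*k^3 + 70.0655999999998*k^2 + 91.26018*k + 162.340918)/(1.331*k^6 + 24.7929*k^5 + 158.47887*k^4 + 374.959487*k^3 + 180.089625*k^2 + 32.015625*k + 1.953125)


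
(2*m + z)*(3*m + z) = 6*m^2 + 5*m*z + z^2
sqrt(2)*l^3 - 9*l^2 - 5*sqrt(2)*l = l*(l - 5*sqrt(2))*(sqrt(2)*l + 1)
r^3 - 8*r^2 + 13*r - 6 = (r - 6)*(r - 1)^2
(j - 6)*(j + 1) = j^2 - 5*j - 6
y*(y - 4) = y^2 - 4*y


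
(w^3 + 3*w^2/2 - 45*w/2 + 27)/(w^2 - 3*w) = w + 9/2 - 9/w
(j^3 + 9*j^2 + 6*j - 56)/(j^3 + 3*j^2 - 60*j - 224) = (j - 2)/(j - 8)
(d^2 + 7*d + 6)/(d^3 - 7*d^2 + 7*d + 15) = (d + 6)/(d^2 - 8*d + 15)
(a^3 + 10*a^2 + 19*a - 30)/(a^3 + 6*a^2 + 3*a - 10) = (a + 6)/(a + 2)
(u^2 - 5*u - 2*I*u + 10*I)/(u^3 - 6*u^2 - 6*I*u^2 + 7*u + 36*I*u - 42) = (u^2 - u*(5 + 2*I) + 10*I)/(u^3 - 6*u^2*(1 + I) + u*(7 + 36*I) - 42)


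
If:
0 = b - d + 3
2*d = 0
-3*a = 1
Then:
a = -1/3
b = -3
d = 0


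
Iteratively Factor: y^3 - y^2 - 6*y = (y + 2)*(y^2 - 3*y) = y*(y + 2)*(y - 3)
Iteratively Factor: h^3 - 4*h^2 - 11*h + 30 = (h - 2)*(h^2 - 2*h - 15) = (h - 5)*(h - 2)*(h + 3)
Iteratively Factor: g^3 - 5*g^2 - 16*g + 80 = (g + 4)*(g^2 - 9*g + 20) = (g - 5)*(g + 4)*(g - 4)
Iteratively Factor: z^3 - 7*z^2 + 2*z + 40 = (z - 5)*(z^2 - 2*z - 8) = (z - 5)*(z - 4)*(z + 2)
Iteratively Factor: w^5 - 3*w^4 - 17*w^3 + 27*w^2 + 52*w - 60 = (w - 1)*(w^4 - 2*w^3 - 19*w^2 + 8*w + 60) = (w - 5)*(w - 1)*(w^3 + 3*w^2 - 4*w - 12) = (w - 5)*(w - 2)*(w - 1)*(w^2 + 5*w + 6) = (w - 5)*(w - 2)*(w - 1)*(w + 3)*(w + 2)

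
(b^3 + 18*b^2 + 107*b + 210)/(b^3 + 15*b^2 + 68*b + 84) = (b + 5)/(b + 2)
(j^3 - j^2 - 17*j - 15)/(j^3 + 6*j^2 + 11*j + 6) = (j - 5)/(j + 2)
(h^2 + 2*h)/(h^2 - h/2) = 2*(h + 2)/(2*h - 1)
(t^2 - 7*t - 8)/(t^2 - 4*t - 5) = (t - 8)/(t - 5)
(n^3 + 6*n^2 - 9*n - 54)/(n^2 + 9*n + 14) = (n^3 + 6*n^2 - 9*n - 54)/(n^2 + 9*n + 14)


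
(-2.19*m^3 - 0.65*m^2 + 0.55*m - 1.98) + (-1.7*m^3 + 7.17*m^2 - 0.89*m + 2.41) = -3.89*m^3 + 6.52*m^2 - 0.34*m + 0.43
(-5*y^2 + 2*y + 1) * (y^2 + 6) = -5*y^4 + 2*y^3 - 29*y^2 + 12*y + 6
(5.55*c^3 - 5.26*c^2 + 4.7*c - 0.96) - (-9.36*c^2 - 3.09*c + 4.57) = 5.55*c^3 + 4.1*c^2 + 7.79*c - 5.53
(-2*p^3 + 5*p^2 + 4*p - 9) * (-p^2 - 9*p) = 2*p^5 + 13*p^4 - 49*p^3 - 27*p^2 + 81*p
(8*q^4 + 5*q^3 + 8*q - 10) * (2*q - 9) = 16*q^5 - 62*q^4 - 45*q^3 + 16*q^2 - 92*q + 90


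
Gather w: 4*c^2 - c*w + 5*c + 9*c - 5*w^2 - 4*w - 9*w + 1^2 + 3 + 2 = 4*c^2 + 14*c - 5*w^2 + w*(-c - 13) + 6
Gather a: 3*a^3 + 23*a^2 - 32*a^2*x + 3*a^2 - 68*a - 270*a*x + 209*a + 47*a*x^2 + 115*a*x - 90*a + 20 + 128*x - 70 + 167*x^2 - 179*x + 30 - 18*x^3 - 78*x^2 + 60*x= 3*a^3 + a^2*(26 - 32*x) + a*(47*x^2 - 155*x + 51) - 18*x^3 + 89*x^2 + 9*x - 20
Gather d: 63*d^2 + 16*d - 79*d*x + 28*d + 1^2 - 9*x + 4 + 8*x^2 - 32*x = 63*d^2 + d*(44 - 79*x) + 8*x^2 - 41*x + 5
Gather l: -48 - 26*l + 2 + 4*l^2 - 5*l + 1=4*l^2 - 31*l - 45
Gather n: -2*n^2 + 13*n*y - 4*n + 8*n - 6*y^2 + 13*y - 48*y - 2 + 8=-2*n^2 + n*(13*y + 4) - 6*y^2 - 35*y + 6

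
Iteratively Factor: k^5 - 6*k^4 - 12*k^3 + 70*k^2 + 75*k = (k - 5)*(k^4 - k^3 - 17*k^2 - 15*k) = k*(k - 5)*(k^3 - k^2 - 17*k - 15) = k*(k - 5)^2*(k^2 + 4*k + 3) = k*(k - 5)^2*(k + 1)*(k + 3)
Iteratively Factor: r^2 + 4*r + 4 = (r + 2)*(r + 2)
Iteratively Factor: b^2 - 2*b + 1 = (b - 1)*(b - 1)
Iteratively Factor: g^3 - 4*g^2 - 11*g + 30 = (g - 5)*(g^2 + g - 6) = (g - 5)*(g - 2)*(g + 3)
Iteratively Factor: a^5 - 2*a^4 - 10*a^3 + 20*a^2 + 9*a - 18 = (a + 1)*(a^4 - 3*a^3 - 7*a^2 + 27*a - 18) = (a + 1)*(a + 3)*(a^3 - 6*a^2 + 11*a - 6) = (a - 2)*(a + 1)*(a + 3)*(a^2 - 4*a + 3) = (a - 2)*(a - 1)*(a + 1)*(a + 3)*(a - 3)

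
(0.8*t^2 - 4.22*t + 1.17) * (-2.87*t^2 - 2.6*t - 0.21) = -2.296*t^4 + 10.0314*t^3 + 7.4461*t^2 - 2.1558*t - 0.2457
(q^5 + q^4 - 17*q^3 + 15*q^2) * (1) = q^5 + q^4 - 17*q^3 + 15*q^2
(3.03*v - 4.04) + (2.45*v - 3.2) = 5.48*v - 7.24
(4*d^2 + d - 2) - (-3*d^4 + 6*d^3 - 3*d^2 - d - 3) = 3*d^4 - 6*d^3 + 7*d^2 + 2*d + 1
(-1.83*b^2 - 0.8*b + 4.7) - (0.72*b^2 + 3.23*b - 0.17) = -2.55*b^2 - 4.03*b + 4.87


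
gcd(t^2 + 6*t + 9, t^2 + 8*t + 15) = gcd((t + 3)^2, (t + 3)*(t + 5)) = t + 3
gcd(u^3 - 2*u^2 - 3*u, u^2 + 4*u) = u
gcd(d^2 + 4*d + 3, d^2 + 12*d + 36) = 1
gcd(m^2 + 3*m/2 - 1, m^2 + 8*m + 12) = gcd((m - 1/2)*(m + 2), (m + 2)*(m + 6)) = m + 2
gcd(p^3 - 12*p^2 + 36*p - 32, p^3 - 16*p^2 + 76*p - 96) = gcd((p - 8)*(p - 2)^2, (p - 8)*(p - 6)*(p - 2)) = p^2 - 10*p + 16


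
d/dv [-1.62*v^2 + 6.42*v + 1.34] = 6.42 - 3.24*v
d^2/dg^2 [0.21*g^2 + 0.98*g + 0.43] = 0.420000000000000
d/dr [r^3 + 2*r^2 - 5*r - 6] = 3*r^2 + 4*r - 5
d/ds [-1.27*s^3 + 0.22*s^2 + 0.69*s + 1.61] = -3.81*s^2 + 0.44*s + 0.69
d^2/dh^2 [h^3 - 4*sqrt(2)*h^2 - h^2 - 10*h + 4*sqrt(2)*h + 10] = 6*h - 8*sqrt(2) - 2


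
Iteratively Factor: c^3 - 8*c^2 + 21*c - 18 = (c - 3)*(c^2 - 5*c + 6) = (c - 3)^2*(c - 2)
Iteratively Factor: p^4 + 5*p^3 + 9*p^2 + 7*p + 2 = (p + 1)*(p^3 + 4*p^2 + 5*p + 2) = (p + 1)^2*(p^2 + 3*p + 2) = (p + 1)^2*(p + 2)*(p + 1)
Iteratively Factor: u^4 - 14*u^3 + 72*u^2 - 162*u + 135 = (u - 5)*(u^3 - 9*u^2 + 27*u - 27) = (u - 5)*(u - 3)*(u^2 - 6*u + 9) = (u - 5)*(u - 3)^2*(u - 3)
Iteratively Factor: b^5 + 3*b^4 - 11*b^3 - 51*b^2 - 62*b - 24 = (b + 3)*(b^4 - 11*b^2 - 18*b - 8) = (b + 1)*(b + 3)*(b^3 - b^2 - 10*b - 8) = (b + 1)^2*(b + 3)*(b^2 - 2*b - 8) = (b + 1)^2*(b + 2)*(b + 3)*(b - 4)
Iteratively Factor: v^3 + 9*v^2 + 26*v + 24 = (v + 2)*(v^2 + 7*v + 12) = (v + 2)*(v + 4)*(v + 3)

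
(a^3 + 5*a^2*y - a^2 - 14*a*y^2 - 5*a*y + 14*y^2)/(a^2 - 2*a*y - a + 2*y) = a + 7*y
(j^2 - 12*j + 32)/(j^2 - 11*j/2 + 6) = 2*(j - 8)/(2*j - 3)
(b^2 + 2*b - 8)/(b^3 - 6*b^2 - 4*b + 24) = (b + 4)/(b^2 - 4*b - 12)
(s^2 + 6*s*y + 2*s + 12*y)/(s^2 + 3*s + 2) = (s + 6*y)/(s + 1)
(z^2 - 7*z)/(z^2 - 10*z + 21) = z/(z - 3)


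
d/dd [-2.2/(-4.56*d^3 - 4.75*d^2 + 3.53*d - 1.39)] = (-30.096*d^2 - 20.9*d + 7.766)/(4.56*d^3 + 4.75*d^2 - 3.53*d + 1.39)^2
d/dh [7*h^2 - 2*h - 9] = 14*h - 2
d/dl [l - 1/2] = 1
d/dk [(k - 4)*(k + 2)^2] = 3*k^2 - 12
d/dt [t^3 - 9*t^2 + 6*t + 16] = 3*t^2 - 18*t + 6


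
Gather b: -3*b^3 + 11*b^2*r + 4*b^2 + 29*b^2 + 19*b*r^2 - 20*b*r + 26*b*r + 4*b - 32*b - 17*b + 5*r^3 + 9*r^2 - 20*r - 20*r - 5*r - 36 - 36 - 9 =-3*b^3 + b^2*(11*r + 33) + b*(19*r^2 + 6*r - 45) + 5*r^3 + 9*r^2 - 45*r - 81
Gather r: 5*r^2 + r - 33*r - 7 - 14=5*r^2 - 32*r - 21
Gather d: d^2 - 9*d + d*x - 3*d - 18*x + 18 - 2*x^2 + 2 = d^2 + d*(x - 12) - 2*x^2 - 18*x + 20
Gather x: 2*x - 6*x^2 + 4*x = -6*x^2 + 6*x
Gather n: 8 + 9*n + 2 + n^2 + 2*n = n^2 + 11*n + 10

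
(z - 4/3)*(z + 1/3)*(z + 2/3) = z^3 - z^2/3 - 10*z/9 - 8/27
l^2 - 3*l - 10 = (l - 5)*(l + 2)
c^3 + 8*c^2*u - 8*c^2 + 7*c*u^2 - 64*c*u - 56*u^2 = (c - 8)*(c + u)*(c + 7*u)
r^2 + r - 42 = (r - 6)*(r + 7)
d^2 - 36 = (d - 6)*(d + 6)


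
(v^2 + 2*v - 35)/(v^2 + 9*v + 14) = (v - 5)/(v + 2)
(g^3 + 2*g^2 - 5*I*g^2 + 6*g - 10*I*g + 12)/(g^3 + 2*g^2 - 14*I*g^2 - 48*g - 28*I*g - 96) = (g + I)/(g - 8*I)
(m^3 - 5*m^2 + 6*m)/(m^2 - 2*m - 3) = m*(m - 2)/(m + 1)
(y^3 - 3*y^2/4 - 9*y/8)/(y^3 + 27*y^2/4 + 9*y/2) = (y - 3/2)/(y + 6)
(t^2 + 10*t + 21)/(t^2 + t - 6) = (t + 7)/(t - 2)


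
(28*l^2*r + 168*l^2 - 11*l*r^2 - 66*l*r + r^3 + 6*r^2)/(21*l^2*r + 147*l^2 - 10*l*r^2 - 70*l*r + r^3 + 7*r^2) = (-4*l*r - 24*l + r^2 + 6*r)/(-3*l*r - 21*l + r^2 + 7*r)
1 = 1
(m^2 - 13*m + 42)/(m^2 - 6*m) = (m - 7)/m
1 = 1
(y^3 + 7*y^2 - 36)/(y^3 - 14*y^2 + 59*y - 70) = (y^2 + 9*y + 18)/(y^2 - 12*y + 35)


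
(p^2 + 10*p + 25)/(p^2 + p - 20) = (p + 5)/(p - 4)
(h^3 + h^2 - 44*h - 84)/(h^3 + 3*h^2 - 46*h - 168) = (h + 2)/(h + 4)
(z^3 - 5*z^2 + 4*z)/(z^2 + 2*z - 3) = z*(z - 4)/(z + 3)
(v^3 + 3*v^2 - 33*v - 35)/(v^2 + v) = v + 2 - 35/v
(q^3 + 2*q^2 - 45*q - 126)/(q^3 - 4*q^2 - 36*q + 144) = (q^2 - 4*q - 21)/(q^2 - 10*q + 24)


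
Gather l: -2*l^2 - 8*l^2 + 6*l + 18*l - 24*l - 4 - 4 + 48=40 - 10*l^2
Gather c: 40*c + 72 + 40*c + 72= 80*c + 144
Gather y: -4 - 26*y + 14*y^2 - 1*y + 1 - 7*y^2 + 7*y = 7*y^2 - 20*y - 3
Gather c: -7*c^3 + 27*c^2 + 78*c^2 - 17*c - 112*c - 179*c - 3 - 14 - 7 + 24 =-7*c^3 + 105*c^2 - 308*c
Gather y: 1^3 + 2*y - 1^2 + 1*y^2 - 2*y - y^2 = 0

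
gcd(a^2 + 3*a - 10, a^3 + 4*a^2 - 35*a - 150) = a + 5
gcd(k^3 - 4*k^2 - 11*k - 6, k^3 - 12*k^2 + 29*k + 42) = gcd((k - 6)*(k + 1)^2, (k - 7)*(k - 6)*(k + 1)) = k^2 - 5*k - 6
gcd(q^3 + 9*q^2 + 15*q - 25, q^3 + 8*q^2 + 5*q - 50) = q^2 + 10*q + 25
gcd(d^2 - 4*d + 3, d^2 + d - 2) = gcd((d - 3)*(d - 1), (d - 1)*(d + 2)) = d - 1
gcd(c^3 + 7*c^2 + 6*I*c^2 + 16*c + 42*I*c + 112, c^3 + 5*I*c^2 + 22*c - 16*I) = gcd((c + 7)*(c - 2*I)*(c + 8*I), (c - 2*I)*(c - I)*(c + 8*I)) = c^2 + 6*I*c + 16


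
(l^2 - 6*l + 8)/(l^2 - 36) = (l^2 - 6*l + 8)/(l^2 - 36)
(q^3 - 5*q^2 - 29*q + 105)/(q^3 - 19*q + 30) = (q - 7)/(q - 2)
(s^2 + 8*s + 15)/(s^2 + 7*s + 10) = (s + 3)/(s + 2)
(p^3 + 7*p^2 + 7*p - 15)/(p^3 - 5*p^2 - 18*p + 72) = (p^3 + 7*p^2 + 7*p - 15)/(p^3 - 5*p^2 - 18*p + 72)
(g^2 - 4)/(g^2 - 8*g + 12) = (g + 2)/(g - 6)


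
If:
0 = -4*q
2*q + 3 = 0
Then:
No Solution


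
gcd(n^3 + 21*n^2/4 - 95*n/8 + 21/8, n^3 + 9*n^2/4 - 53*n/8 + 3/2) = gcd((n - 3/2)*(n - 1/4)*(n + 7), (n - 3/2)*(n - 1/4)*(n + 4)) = n^2 - 7*n/4 + 3/8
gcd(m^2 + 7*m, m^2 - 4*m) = m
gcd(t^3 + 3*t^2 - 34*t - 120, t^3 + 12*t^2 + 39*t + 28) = t + 4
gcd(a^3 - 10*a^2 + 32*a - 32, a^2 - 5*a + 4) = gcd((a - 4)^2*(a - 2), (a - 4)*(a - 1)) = a - 4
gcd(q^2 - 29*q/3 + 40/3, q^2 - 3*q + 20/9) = q - 5/3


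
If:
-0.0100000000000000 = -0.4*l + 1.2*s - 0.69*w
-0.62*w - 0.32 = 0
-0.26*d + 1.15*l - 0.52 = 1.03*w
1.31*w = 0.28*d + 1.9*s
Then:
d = -0.21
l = -0.06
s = -0.32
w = -0.52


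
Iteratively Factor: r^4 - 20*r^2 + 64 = (r - 2)*(r^3 + 2*r^2 - 16*r - 32) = (r - 2)*(r + 2)*(r^2 - 16) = (r - 4)*(r - 2)*(r + 2)*(r + 4)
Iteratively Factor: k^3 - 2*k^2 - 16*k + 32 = (k + 4)*(k^2 - 6*k + 8) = (k - 4)*(k + 4)*(k - 2)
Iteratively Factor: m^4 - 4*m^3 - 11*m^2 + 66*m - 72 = (m - 2)*(m^3 - 2*m^2 - 15*m + 36) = (m - 3)*(m - 2)*(m^2 + m - 12) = (m - 3)*(m - 2)*(m + 4)*(m - 3)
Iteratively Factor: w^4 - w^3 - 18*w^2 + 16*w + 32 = (w - 4)*(w^3 + 3*w^2 - 6*w - 8) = (w - 4)*(w - 2)*(w^2 + 5*w + 4) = (w - 4)*(w - 2)*(w + 4)*(w + 1)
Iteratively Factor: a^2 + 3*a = (a)*(a + 3)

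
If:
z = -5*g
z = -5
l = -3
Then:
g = 1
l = -3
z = -5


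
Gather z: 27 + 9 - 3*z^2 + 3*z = -3*z^2 + 3*z + 36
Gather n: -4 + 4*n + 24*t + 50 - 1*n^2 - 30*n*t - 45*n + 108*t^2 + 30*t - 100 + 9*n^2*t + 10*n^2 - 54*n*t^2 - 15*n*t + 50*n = n^2*(9*t + 9) + n*(-54*t^2 - 45*t + 9) + 108*t^2 + 54*t - 54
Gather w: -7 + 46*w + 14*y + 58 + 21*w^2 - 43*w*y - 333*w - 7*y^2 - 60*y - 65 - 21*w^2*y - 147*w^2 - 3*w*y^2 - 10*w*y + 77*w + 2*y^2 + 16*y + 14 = w^2*(-21*y - 126) + w*(-3*y^2 - 53*y - 210) - 5*y^2 - 30*y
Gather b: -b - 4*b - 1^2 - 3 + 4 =-5*b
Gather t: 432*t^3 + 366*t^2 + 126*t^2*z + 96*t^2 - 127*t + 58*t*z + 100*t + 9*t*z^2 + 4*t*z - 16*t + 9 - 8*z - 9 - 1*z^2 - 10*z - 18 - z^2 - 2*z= 432*t^3 + t^2*(126*z + 462) + t*(9*z^2 + 62*z - 43) - 2*z^2 - 20*z - 18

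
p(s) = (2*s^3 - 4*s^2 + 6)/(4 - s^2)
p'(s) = 2*s*(2*s^3 - 4*s^2 + 6)/(4 - s^2)^2 + (6*s^2 - 8*s)/(4 - s^2) = 2*s*(-s^3 + 12*s - 10)/(s^4 - 8*s^2 + 16)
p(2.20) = -9.45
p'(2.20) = 35.87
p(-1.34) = -2.72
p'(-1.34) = 13.06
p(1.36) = 1.69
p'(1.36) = 2.24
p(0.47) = 1.41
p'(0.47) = -0.29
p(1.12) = 1.38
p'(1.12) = 0.60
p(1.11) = 1.38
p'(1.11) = 0.57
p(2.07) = -23.17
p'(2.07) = 304.51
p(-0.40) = 1.36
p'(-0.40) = 0.80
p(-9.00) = 23.06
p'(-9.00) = -1.85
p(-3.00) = 16.80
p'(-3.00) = 4.56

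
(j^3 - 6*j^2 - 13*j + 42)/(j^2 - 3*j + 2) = (j^2 - 4*j - 21)/(j - 1)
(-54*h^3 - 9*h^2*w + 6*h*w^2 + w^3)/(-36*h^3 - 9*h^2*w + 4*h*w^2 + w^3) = (6*h + w)/(4*h + w)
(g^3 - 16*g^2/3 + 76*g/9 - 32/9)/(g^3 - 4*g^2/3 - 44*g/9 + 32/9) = (g - 2)/(g + 2)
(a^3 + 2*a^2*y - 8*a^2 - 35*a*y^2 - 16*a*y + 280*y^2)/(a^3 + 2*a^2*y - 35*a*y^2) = (a - 8)/a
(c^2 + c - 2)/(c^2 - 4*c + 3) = (c + 2)/(c - 3)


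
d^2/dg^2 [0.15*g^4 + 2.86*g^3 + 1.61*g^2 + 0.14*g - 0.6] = 1.8*g^2 + 17.16*g + 3.22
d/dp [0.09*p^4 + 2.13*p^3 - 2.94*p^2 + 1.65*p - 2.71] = 0.36*p^3 + 6.39*p^2 - 5.88*p + 1.65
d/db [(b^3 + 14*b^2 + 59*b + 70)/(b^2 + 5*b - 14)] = (b^2 - 4*b - 24)/(b^2 - 4*b + 4)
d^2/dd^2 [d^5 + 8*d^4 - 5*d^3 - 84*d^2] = 20*d^3 + 96*d^2 - 30*d - 168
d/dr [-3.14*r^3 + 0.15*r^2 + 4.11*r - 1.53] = -9.42*r^2 + 0.3*r + 4.11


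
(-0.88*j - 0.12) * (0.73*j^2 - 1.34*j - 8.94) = -0.6424*j^3 + 1.0916*j^2 + 8.028*j + 1.0728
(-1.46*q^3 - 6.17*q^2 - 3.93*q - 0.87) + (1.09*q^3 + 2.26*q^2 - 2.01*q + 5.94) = -0.37*q^3 - 3.91*q^2 - 5.94*q + 5.07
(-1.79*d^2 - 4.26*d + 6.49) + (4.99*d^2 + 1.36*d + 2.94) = 3.2*d^2 - 2.9*d + 9.43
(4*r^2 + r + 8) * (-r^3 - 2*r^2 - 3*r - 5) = -4*r^5 - 9*r^4 - 22*r^3 - 39*r^2 - 29*r - 40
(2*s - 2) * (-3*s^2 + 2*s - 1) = -6*s^3 + 10*s^2 - 6*s + 2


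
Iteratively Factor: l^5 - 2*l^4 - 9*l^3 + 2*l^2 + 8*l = (l + 2)*(l^4 - 4*l^3 - l^2 + 4*l) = l*(l + 2)*(l^3 - 4*l^2 - l + 4) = l*(l - 4)*(l + 2)*(l^2 - 1) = l*(l - 4)*(l + 1)*(l + 2)*(l - 1)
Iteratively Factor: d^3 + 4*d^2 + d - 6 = (d + 2)*(d^2 + 2*d - 3) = (d - 1)*(d + 2)*(d + 3)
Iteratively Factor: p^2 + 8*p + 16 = (p + 4)*(p + 4)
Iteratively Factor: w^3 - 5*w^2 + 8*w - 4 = (w - 2)*(w^2 - 3*w + 2) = (w - 2)^2*(w - 1)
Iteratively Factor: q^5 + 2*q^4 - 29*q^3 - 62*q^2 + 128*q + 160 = (q + 1)*(q^4 + q^3 - 30*q^2 - 32*q + 160) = (q + 1)*(q + 4)*(q^3 - 3*q^2 - 18*q + 40) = (q - 2)*(q + 1)*(q + 4)*(q^2 - q - 20) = (q - 2)*(q + 1)*(q + 4)^2*(q - 5)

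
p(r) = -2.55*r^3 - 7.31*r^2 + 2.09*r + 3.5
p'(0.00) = 2.09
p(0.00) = 3.50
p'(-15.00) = -1499.86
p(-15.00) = 6933.65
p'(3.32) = -130.77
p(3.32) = -163.45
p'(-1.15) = 8.79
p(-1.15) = -4.69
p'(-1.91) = 2.11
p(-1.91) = -9.39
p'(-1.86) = 2.82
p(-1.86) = -9.27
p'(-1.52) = 6.64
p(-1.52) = -7.61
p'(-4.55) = -89.76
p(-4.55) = 82.86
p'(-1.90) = 2.25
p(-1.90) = -9.37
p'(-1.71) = 4.72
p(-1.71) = -8.70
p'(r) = -7.65*r^2 - 14.62*r + 2.09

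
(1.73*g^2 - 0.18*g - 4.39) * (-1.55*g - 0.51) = -2.6815*g^3 - 0.6033*g^2 + 6.8963*g + 2.2389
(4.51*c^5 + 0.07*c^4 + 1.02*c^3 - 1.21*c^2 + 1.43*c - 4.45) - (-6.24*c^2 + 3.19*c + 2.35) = 4.51*c^5 + 0.07*c^4 + 1.02*c^3 + 5.03*c^2 - 1.76*c - 6.8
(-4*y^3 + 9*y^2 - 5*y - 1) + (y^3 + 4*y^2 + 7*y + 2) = -3*y^3 + 13*y^2 + 2*y + 1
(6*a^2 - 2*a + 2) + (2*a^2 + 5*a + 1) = 8*a^2 + 3*a + 3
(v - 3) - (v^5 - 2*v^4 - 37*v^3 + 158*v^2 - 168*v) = -v^5 + 2*v^4 + 37*v^3 - 158*v^2 + 169*v - 3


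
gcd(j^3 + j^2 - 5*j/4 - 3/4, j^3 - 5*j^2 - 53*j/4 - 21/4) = j^2 + 2*j + 3/4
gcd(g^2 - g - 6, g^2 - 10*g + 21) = g - 3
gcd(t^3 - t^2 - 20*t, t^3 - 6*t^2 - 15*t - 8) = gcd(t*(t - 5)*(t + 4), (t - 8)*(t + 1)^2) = 1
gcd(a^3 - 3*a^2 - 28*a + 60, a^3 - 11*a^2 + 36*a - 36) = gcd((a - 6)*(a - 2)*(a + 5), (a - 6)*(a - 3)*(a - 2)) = a^2 - 8*a + 12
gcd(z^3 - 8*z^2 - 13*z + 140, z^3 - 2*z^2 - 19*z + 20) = z^2 - z - 20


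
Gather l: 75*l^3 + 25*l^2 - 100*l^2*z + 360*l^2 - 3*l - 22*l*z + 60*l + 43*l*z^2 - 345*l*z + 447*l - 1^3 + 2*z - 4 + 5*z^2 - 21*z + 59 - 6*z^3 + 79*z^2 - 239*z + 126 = 75*l^3 + l^2*(385 - 100*z) + l*(43*z^2 - 367*z + 504) - 6*z^3 + 84*z^2 - 258*z + 180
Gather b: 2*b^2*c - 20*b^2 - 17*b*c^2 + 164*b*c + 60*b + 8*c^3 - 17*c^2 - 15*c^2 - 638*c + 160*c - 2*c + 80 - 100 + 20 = b^2*(2*c - 20) + b*(-17*c^2 + 164*c + 60) + 8*c^3 - 32*c^2 - 480*c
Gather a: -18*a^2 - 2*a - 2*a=-18*a^2 - 4*a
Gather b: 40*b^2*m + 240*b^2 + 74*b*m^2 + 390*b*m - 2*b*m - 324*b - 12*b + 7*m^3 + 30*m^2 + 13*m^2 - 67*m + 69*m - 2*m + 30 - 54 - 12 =b^2*(40*m + 240) + b*(74*m^2 + 388*m - 336) + 7*m^3 + 43*m^2 - 36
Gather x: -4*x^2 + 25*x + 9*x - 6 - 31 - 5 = -4*x^2 + 34*x - 42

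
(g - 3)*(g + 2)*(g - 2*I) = g^3 - g^2 - 2*I*g^2 - 6*g + 2*I*g + 12*I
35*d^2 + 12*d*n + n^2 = (5*d + n)*(7*d + n)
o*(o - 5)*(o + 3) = o^3 - 2*o^2 - 15*o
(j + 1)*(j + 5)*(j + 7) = j^3 + 13*j^2 + 47*j + 35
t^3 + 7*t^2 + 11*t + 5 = (t + 1)^2*(t + 5)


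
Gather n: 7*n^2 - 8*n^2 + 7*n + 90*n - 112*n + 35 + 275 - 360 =-n^2 - 15*n - 50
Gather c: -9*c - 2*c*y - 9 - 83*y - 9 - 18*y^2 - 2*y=c*(-2*y - 9) - 18*y^2 - 85*y - 18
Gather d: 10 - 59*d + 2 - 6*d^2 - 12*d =-6*d^2 - 71*d + 12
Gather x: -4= -4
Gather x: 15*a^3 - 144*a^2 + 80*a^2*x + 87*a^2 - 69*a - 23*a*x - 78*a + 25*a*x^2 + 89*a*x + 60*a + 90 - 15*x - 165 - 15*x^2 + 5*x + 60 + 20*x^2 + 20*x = 15*a^3 - 57*a^2 - 87*a + x^2*(25*a + 5) + x*(80*a^2 + 66*a + 10) - 15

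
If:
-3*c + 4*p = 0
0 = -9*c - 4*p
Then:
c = 0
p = 0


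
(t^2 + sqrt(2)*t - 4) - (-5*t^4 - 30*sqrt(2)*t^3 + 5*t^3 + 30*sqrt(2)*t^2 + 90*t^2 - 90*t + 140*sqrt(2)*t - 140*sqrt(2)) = 5*t^4 - 5*t^3 + 30*sqrt(2)*t^3 - 89*t^2 - 30*sqrt(2)*t^2 - 139*sqrt(2)*t + 90*t - 4 + 140*sqrt(2)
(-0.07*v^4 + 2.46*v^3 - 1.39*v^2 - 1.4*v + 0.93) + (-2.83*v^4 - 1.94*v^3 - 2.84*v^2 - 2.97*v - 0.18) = -2.9*v^4 + 0.52*v^3 - 4.23*v^2 - 4.37*v + 0.75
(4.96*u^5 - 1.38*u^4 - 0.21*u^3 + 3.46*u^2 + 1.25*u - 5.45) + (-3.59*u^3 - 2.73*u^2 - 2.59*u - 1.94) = 4.96*u^5 - 1.38*u^4 - 3.8*u^3 + 0.73*u^2 - 1.34*u - 7.39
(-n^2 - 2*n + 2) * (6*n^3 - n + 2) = -6*n^5 - 12*n^4 + 13*n^3 - 6*n + 4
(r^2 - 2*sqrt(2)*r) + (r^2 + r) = 2*r^2 - 2*sqrt(2)*r + r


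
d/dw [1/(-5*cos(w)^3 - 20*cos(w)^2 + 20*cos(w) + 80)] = (-3*cos(w)^2 - 8*cos(w) + 4)*sin(w)/(5*(cos(w)^3 + 4*cos(w)^2 - 4*cos(w) - 16)^2)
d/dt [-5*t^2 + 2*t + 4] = 2 - 10*t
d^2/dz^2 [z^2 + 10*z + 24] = 2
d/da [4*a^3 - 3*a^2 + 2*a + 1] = 12*a^2 - 6*a + 2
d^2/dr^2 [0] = 0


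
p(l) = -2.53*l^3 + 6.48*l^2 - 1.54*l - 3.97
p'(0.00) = -1.54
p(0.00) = -3.97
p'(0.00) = -1.54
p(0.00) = -3.97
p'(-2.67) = -90.25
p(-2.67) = 94.49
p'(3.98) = -70.19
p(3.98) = -66.96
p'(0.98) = 3.87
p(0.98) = -1.64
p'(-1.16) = -26.79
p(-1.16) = 10.48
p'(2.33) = -12.55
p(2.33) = -4.38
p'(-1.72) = -46.29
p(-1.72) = 30.72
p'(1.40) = 1.73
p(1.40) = -0.37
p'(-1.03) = -22.94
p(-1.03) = 7.26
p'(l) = -7.59*l^2 + 12.96*l - 1.54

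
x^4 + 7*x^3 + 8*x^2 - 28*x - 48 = (x - 2)*(x + 2)*(x + 3)*(x + 4)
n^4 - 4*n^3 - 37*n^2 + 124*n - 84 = (n - 7)*(n - 2)*(n - 1)*(n + 6)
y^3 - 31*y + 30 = (y - 5)*(y - 1)*(y + 6)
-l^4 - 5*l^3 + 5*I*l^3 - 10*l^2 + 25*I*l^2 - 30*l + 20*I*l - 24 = (l + 4)*(l - 6*I)*(-I*l + 1)*(-I*l - I)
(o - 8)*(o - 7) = o^2 - 15*o + 56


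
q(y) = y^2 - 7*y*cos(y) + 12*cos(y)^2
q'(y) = 7*y*sin(y) + 2*y - 24*sin(y)*cos(y) - 7*cos(y)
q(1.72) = 5.01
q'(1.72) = 19.91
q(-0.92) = 9.15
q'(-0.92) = 10.61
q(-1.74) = 1.32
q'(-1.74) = 5.72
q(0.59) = 5.20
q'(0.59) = -13.43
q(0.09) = 11.28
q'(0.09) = -8.88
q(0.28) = 9.28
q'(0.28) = -12.00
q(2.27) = 20.35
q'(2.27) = 33.03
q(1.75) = 5.63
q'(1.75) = 21.01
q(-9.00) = 33.56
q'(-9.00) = 5.33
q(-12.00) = 223.43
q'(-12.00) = -85.85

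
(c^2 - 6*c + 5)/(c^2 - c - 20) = (c - 1)/(c + 4)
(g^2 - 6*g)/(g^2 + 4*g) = (g - 6)/(g + 4)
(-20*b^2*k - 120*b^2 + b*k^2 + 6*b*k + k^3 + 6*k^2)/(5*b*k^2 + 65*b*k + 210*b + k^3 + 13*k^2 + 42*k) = (-4*b + k)/(k + 7)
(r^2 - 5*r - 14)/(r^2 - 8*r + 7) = (r + 2)/(r - 1)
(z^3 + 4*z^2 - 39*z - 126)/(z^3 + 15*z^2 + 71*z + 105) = (z - 6)/(z + 5)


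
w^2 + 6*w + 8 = (w + 2)*(w + 4)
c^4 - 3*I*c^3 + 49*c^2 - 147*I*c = c*(c - 7*I)*(c - 3*I)*(c + 7*I)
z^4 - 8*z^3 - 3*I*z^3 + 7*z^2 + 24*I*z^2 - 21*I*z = z*(z - 7)*(z - 1)*(z - 3*I)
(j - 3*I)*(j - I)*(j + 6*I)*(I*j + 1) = I*j^4 - j^3 + 23*I*j^2 + 39*j - 18*I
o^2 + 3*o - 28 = (o - 4)*(o + 7)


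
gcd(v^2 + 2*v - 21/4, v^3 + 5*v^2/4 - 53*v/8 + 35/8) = v + 7/2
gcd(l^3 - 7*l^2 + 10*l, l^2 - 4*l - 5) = l - 5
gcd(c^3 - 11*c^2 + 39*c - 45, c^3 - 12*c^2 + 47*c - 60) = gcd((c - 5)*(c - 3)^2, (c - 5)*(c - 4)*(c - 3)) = c^2 - 8*c + 15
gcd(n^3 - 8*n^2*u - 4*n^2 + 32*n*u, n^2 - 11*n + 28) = n - 4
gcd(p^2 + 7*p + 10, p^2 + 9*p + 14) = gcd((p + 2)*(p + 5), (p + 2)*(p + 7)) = p + 2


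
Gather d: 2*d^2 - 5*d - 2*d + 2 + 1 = 2*d^2 - 7*d + 3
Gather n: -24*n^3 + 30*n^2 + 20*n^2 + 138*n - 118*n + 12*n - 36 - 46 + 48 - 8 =-24*n^3 + 50*n^2 + 32*n - 42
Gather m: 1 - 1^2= 0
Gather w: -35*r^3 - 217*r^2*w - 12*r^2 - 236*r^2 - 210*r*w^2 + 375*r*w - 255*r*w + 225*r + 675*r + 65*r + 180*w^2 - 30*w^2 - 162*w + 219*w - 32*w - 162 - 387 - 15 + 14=-35*r^3 - 248*r^2 + 965*r + w^2*(150 - 210*r) + w*(-217*r^2 + 120*r + 25) - 550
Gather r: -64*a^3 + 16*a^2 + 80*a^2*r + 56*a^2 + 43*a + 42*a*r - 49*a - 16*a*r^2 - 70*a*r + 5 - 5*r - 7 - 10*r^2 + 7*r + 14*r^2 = -64*a^3 + 72*a^2 - 6*a + r^2*(4 - 16*a) + r*(80*a^2 - 28*a + 2) - 2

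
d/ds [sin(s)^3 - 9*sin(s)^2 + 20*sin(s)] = (3*sin(s)^2 - 18*sin(s) + 20)*cos(s)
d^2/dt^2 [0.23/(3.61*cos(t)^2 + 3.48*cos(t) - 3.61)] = (-11.989532*(1 - cos(t)^2)^2 - 8.668332*cos(t)^3 - 20.76969*cos(t)^2 + 14.44722*cos(t) + 23.555082)/(-3.61*sin(t)^2 + 3.48*cos(t))^3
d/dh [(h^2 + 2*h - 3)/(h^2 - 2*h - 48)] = 2*(-2*h^2 - 45*h - 51)/(h^4 - 4*h^3 - 92*h^2 + 192*h + 2304)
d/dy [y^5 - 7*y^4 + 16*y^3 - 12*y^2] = y*(5*y^3 - 28*y^2 + 48*y - 24)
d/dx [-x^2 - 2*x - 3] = -2*x - 2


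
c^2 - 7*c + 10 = (c - 5)*(c - 2)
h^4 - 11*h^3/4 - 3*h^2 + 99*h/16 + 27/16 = (h - 3)*(h - 3/2)*(h + 1/4)*(h + 3/2)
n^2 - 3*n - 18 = (n - 6)*(n + 3)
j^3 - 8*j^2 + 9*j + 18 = (j - 6)*(j - 3)*(j + 1)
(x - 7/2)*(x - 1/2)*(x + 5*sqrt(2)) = x^3 - 4*x^2 + 5*sqrt(2)*x^2 - 20*sqrt(2)*x + 7*x/4 + 35*sqrt(2)/4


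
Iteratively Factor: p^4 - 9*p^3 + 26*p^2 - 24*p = (p - 4)*(p^3 - 5*p^2 + 6*p) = (p - 4)*(p - 2)*(p^2 - 3*p) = p*(p - 4)*(p - 2)*(p - 3)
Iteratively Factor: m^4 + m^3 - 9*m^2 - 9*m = (m + 1)*(m^3 - 9*m) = m*(m + 1)*(m^2 - 9) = m*(m + 1)*(m + 3)*(m - 3)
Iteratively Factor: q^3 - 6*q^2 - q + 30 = (q + 2)*(q^2 - 8*q + 15) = (q - 5)*(q + 2)*(q - 3)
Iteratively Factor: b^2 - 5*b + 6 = (b - 2)*(b - 3)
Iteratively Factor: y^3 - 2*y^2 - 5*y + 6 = (y - 3)*(y^2 + y - 2) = (y - 3)*(y - 1)*(y + 2)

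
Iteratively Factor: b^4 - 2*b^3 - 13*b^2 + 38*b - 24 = (b + 4)*(b^3 - 6*b^2 + 11*b - 6) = (b - 3)*(b + 4)*(b^2 - 3*b + 2) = (b - 3)*(b - 1)*(b + 4)*(b - 2)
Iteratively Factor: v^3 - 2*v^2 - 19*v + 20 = (v - 5)*(v^2 + 3*v - 4) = (v - 5)*(v - 1)*(v + 4)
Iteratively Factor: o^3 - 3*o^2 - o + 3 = (o - 1)*(o^2 - 2*o - 3) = (o - 3)*(o - 1)*(o + 1)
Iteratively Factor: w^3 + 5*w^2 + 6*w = (w)*(w^2 + 5*w + 6) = w*(w + 3)*(w + 2)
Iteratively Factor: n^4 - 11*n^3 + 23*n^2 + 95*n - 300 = (n - 4)*(n^3 - 7*n^2 - 5*n + 75) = (n - 5)*(n - 4)*(n^2 - 2*n - 15) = (n - 5)*(n - 4)*(n + 3)*(n - 5)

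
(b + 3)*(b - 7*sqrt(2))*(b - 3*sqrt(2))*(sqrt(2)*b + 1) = sqrt(2)*b^4 - 19*b^3 + 3*sqrt(2)*b^3 - 57*b^2 + 32*sqrt(2)*b^2 + 42*b + 96*sqrt(2)*b + 126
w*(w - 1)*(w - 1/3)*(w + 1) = w^4 - w^3/3 - w^2 + w/3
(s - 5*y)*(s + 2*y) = s^2 - 3*s*y - 10*y^2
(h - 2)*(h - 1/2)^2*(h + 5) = h^4 + 2*h^3 - 51*h^2/4 + 43*h/4 - 5/2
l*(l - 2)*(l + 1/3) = l^3 - 5*l^2/3 - 2*l/3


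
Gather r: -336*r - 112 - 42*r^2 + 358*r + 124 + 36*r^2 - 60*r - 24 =-6*r^2 - 38*r - 12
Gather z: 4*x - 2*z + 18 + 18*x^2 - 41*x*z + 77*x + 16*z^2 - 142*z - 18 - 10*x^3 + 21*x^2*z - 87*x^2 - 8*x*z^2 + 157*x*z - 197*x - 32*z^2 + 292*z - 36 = -10*x^3 - 69*x^2 - 116*x + z^2*(-8*x - 16) + z*(21*x^2 + 116*x + 148) - 36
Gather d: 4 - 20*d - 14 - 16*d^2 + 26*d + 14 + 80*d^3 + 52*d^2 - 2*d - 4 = 80*d^3 + 36*d^2 + 4*d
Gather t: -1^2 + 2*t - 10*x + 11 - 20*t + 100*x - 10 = -18*t + 90*x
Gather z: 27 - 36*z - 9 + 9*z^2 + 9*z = 9*z^2 - 27*z + 18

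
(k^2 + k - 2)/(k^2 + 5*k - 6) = (k + 2)/(k + 6)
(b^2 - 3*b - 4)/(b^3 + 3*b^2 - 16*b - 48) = (b + 1)/(b^2 + 7*b + 12)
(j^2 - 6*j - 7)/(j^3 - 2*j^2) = (j^2 - 6*j - 7)/(j^2*(j - 2))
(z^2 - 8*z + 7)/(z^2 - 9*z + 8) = (z - 7)/(z - 8)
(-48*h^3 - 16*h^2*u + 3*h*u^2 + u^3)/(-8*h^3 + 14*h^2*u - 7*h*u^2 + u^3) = (12*h^2 + 7*h*u + u^2)/(2*h^2 - 3*h*u + u^2)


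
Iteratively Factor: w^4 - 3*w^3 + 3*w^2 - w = (w - 1)*(w^3 - 2*w^2 + w) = w*(w - 1)*(w^2 - 2*w + 1) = w*(w - 1)^2*(w - 1)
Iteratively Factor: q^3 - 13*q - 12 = (q + 3)*(q^2 - 3*q - 4) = (q - 4)*(q + 3)*(q + 1)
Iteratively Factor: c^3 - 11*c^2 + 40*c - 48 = (c - 4)*(c^2 - 7*c + 12) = (c - 4)^2*(c - 3)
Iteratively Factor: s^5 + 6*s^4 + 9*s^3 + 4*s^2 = (s + 1)*(s^4 + 5*s^3 + 4*s^2) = s*(s + 1)*(s^3 + 5*s^2 + 4*s) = s*(s + 1)*(s + 4)*(s^2 + s) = s*(s + 1)^2*(s + 4)*(s)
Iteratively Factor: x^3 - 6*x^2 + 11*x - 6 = (x - 1)*(x^2 - 5*x + 6) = (x - 3)*(x - 1)*(x - 2)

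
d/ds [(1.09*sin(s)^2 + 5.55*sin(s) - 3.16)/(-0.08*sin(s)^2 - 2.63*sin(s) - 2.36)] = (-5.6504*sin(s) + 1.21135*cos(2*s) - 22.62015)*cos(s)/(0.0064*sin(s)^4 + 0.4208*sin(s)^3 + 7.2945*sin(s)^2 + 12.4136*sin(s) + 5.5696)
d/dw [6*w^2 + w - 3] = 12*w + 1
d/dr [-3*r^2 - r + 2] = -6*r - 1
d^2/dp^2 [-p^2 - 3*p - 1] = -2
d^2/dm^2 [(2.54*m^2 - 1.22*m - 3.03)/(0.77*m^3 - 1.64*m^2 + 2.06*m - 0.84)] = (3.011932*m^6 - 4.34002800000002*m^5 - 36.487836*m^4 + 98.690728*m^3 - 108.19782*m^2 + 59.74452*m - 18.005688)/(0.456533*m^9 - 2.917068*m^8 + 9.877098*m^7 - 21.51326*m^6 + 32.788956*m^5 - 35.650752*m^4 + 27.398888*m^3 - 14.165424*m^2 + 4.360608*m - 0.592704)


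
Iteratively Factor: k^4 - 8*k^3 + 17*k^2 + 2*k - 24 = (k - 2)*(k^3 - 6*k^2 + 5*k + 12) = (k - 3)*(k - 2)*(k^2 - 3*k - 4) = (k - 3)*(k - 2)*(k + 1)*(k - 4)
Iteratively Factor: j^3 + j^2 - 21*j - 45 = (j + 3)*(j^2 - 2*j - 15) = (j - 5)*(j + 3)*(j + 3)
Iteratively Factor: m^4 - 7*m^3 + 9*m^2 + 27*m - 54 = (m - 3)*(m^3 - 4*m^2 - 3*m + 18) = (m - 3)^2*(m^2 - m - 6) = (m - 3)^3*(m + 2)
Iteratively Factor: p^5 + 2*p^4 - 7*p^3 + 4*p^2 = (p - 1)*(p^4 + 3*p^3 - 4*p^2) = p*(p - 1)*(p^3 + 3*p^2 - 4*p) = p*(p - 1)*(p + 4)*(p^2 - p) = p*(p - 1)^2*(p + 4)*(p)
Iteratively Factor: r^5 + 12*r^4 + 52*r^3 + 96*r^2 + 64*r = (r + 4)*(r^4 + 8*r^3 + 20*r^2 + 16*r) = (r + 2)*(r + 4)*(r^3 + 6*r^2 + 8*r) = r*(r + 2)*(r + 4)*(r^2 + 6*r + 8) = r*(r + 2)*(r + 4)^2*(r + 2)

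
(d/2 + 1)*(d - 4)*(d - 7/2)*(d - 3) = d^4/2 - 17*d^3/4 + 31*d^2/4 + 31*d/2 - 42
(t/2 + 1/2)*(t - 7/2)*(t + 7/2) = t^3/2 + t^2/2 - 49*t/8 - 49/8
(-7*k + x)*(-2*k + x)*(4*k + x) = 56*k^3 - 22*k^2*x - 5*k*x^2 + x^3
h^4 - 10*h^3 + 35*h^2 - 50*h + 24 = (h - 4)*(h - 3)*(h - 2)*(h - 1)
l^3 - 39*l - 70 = (l - 7)*(l + 2)*(l + 5)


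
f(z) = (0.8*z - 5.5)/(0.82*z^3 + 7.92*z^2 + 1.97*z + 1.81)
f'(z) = (0.8*z - 5.5)*(-2.46*z^2 - 15.84*z - 1.97)/(0.82*z^3 + 7.92*z^2 + 1.97*z + 1.81)^2 + 0.8/(0.82*z^3 + 7.92*z^2 + 1.97*z + 1.81) = (-1.312*z^3 + 7.194*z^2 + 87.12*z + 12.283)/(0.6724*z^6 + 12.9888*z^5 + 65.9572*z^4 + 34.1732*z^3 + 32.5513*z^2 + 7.1314*z + 3.2761)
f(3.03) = -0.03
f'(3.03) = 0.03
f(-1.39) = -0.54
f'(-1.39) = -0.62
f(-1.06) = -0.83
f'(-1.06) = -1.21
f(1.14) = -0.29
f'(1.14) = 0.49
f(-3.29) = -0.16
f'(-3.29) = -0.06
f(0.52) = -1.00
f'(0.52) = 2.29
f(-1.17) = -0.71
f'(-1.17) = -0.95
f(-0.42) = -2.52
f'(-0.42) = -4.27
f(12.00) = 0.00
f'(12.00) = -0.00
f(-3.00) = -0.18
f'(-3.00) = -0.07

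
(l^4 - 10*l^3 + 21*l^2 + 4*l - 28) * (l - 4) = l^5 - 14*l^4 + 61*l^3 - 80*l^2 - 44*l + 112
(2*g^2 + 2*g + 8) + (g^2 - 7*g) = 3*g^2 - 5*g + 8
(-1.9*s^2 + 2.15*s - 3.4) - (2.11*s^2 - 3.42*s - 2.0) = -4.01*s^2 + 5.57*s - 1.4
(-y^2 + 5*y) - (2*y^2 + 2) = -3*y^2 + 5*y - 2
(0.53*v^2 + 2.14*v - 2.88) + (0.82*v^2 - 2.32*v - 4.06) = 1.35*v^2 - 0.18*v - 6.94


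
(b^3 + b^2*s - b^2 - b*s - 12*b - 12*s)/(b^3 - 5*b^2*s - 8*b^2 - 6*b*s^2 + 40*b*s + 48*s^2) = (-b^2 + b + 12)/(-b^2 + 6*b*s + 8*b - 48*s)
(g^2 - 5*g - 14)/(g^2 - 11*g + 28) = (g + 2)/(g - 4)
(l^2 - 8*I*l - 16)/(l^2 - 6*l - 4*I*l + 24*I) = (l - 4*I)/(l - 6)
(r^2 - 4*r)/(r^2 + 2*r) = (r - 4)/(r + 2)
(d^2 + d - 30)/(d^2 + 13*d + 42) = (d - 5)/(d + 7)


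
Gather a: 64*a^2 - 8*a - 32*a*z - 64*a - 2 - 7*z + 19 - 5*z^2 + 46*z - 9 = 64*a^2 + a*(-32*z - 72) - 5*z^2 + 39*z + 8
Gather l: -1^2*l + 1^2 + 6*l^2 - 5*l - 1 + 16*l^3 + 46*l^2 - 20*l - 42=16*l^3 + 52*l^2 - 26*l - 42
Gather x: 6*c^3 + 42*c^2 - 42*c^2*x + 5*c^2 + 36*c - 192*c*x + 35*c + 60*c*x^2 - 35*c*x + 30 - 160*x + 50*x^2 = 6*c^3 + 47*c^2 + 71*c + x^2*(60*c + 50) + x*(-42*c^2 - 227*c - 160) + 30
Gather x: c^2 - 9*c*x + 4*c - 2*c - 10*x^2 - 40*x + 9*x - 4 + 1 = c^2 + 2*c - 10*x^2 + x*(-9*c - 31) - 3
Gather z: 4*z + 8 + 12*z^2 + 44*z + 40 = 12*z^2 + 48*z + 48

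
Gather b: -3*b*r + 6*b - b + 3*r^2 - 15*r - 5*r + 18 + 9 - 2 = b*(5 - 3*r) + 3*r^2 - 20*r + 25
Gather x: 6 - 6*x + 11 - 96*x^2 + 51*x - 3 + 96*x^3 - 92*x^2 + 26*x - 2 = 96*x^3 - 188*x^2 + 71*x + 12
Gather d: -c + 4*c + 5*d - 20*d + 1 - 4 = 3*c - 15*d - 3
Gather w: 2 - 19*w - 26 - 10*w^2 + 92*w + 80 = -10*w^2 + 73*w + 56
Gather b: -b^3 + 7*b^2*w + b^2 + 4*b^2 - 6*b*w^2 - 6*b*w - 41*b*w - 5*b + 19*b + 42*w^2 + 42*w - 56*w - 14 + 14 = -b^3 + b^2*(7*w + 5) + b*(-6*w^2 - 47*w + 14) + 42*w^2 - 14*w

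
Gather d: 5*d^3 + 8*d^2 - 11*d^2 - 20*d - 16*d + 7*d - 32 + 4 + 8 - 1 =5*d^3 - 3*d^2 - 29*d - 21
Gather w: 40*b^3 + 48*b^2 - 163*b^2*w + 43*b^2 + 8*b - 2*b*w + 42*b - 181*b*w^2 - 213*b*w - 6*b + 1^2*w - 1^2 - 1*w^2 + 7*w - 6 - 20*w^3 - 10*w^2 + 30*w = 40*b^3 + 91*b^2 + 44*b - 20*w^3 + w^2*(-181*b - 11) + w*(-163*b^2 - 215*b + 38) - 7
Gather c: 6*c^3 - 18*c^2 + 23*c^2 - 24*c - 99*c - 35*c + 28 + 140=6*c^3 + 5*c^2 - 158*c + 168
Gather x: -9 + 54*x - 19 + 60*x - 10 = 114*x - 38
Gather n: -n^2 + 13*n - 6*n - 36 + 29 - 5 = -n^2 + 7*n - 12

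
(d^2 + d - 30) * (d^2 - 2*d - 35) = d^4 - d^3 - 67*d^2 + 25*d + 1050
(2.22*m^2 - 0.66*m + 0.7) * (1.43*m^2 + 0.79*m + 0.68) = 3.1746*m^4 + 0.81*m^3 + 1.9892*m^2 + 0.1042*m + 0.476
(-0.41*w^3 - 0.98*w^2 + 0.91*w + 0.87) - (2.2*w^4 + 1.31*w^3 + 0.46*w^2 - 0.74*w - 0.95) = -2.2*w^4 - 1.72*w^3 - 1.44*w^2 + 1.65*w + 1.82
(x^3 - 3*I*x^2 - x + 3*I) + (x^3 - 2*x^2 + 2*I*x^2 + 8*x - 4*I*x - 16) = 2*x^3 - 2*x^2 - I*x^2 + 7*x - 4*I*x - 16 + 3*I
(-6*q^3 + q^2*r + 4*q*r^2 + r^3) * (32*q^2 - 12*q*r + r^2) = -192*q^5 + 104*q^4*r + 110*q^3*r^2 - 15*q^2*r^3 - 8*q*r^4 + r^5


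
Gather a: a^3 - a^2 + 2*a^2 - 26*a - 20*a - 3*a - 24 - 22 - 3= a^3 + a^2 - 49*a - 49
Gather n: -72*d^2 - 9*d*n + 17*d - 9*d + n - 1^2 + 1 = -72*d^2 + 8*d + n*(1 - 9*d)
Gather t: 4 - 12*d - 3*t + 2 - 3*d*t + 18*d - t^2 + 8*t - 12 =6*d - t^2 + t*(5 - 3*d) - 6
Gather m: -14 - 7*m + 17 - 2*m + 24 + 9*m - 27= 0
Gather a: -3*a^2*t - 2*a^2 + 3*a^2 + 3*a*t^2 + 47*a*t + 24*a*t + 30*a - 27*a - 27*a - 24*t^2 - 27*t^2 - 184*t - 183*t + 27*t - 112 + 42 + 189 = a^2*(1 - 3*t) + a*(3*t^2 + 71*t - 24) - 51*t^2 - 340*t + 119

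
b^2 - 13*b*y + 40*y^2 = (b - 8*y)*(b - 5*y)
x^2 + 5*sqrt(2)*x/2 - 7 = (x - sqrt(2))*(x + 7*sqrt(2)/2)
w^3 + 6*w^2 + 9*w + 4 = (w + 1)^2*(w + 4)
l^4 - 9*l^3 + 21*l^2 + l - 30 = (l - 5)*(l - 3)*(l - 2)*(l + 1)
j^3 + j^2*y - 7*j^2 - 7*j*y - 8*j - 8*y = (j - 8)*(j + 1)*(j + y)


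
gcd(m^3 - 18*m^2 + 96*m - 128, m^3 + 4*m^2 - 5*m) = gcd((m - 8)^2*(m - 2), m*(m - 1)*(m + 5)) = 1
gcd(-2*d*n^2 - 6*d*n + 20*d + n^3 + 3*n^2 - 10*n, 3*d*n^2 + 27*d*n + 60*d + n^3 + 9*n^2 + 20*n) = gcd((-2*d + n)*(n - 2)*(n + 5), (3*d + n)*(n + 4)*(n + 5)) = n + 5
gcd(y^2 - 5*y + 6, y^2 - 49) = 1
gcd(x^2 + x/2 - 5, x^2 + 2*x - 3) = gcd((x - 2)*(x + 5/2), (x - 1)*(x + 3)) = 1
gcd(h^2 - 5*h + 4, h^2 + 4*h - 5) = h - 1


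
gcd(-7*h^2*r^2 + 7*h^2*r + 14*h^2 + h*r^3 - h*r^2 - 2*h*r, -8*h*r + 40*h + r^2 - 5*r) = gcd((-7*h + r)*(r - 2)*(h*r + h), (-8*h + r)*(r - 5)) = 1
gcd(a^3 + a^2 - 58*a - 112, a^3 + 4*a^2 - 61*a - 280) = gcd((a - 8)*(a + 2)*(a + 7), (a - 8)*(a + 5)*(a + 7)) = a^2 - a - 56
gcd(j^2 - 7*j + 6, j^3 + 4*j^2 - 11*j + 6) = j - 1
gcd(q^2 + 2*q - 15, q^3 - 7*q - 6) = q - 3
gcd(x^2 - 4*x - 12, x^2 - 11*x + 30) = x - 6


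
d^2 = d^2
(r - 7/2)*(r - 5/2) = r^2 - 6*r + 35/4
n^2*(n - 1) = n^3 - n^2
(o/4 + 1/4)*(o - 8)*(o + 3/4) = o^3/4 - 25*o^2/16 - 53*o/16 - 3/2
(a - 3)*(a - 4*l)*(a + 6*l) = a^3 + 2*a^2*l - 3*a^2 - 24*a*l^2 - 6*a*l + 72*l^2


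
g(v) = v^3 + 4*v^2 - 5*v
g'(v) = 3*v^2 + 8*v - 5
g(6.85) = 474.86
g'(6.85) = 190.57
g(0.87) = -0.66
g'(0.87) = 4.23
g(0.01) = -0.05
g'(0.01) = -4.92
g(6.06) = 339.14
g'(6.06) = 153.65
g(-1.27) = 10.75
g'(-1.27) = -10.32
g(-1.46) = 12.71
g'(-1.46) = -10.29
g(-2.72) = 23.07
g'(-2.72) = -4.56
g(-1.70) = 15.15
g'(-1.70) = -9.93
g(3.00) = 48.00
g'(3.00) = 46.00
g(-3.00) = 24.00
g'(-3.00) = -2.00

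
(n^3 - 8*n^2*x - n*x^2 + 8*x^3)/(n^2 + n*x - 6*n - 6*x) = (n^2 - 9*n*x + 8*x^2)/(n - 6)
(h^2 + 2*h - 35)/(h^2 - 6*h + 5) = (h + 7)/(h - 1)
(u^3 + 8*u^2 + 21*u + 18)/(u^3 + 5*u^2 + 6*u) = (u + 3)/u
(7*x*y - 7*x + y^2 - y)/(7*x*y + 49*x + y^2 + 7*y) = (y - 1)/(y + 7)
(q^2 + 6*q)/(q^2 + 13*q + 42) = q/(q + 7)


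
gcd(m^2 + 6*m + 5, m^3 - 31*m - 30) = m^2 + 6*m + 5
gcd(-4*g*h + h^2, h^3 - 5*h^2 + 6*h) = h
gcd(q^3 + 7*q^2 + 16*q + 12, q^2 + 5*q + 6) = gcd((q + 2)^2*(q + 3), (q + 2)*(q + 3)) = q^2 + 5*q + 6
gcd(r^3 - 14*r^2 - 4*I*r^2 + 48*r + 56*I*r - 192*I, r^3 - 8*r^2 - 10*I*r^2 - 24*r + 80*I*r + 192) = r^2 + r*(-8 - 4*I) + 32*I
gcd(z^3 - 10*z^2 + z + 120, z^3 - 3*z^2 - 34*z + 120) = z - 5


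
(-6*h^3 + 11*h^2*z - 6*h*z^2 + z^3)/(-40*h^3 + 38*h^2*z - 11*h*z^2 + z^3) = (3*h^2 - 4*h*z + z^2)/(20*h^2 - 9*h*z + z^2)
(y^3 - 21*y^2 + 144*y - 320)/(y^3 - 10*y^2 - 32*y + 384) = (y - 5)/(y + 6)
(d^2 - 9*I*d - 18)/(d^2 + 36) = (d - 3*I)/(d + 6*I)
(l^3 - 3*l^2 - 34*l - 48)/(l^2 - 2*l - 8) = (l^2 - 5*l - 24)/(l - 4)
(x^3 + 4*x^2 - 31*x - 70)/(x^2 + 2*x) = x + 2 - 35/x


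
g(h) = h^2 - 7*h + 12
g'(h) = 2*h - 7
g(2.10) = 1.71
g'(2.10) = -2.80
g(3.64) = -0.23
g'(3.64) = 0.28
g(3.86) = -0.12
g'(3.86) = 0.72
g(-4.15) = 58.27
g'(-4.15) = -15.30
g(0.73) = 7.42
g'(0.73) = -5.54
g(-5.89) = 87.92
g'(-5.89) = -18.78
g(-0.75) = 17.81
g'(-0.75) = -8.50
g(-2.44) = 35.03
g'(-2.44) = -11.88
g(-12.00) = 240.00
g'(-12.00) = -31.00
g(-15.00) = 342.00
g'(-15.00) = -37.00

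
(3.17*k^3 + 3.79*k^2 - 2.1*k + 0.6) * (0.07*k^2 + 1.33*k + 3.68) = 0.2219*k^5 + 4.4814*k^4 + 16.5593*k^3 + 11.1962*k^2 - 6.93*k + 2.208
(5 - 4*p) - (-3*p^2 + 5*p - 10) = 3*p^2 - 9*p + 15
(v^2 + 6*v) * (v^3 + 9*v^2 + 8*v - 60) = v^5 + 15*v^4 + 62*v^3 - 12*v^2 - 360*v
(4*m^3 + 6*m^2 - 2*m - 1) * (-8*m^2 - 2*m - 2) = -32*m^5 - 56*m^4 - 4*m^3 + 6*m + 2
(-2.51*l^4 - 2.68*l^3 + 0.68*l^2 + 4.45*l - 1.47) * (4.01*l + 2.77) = -10.0651*l^5 - 17.6995*l^4 - 4.6968*l^3 + 19.7281*l^2 + 6.4318*l - 4.0719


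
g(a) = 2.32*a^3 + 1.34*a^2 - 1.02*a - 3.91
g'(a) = 6.96*a^2 + 2.68*a - 1.02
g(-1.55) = -7.75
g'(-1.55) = 11.55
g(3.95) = 155.95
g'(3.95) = 118.16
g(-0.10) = -3.80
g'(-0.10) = -1.22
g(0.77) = -2.84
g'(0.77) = 5.17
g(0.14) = -4.02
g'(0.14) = -0.51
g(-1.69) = -9.56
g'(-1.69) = 14.33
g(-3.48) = -81.91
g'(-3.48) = 73.94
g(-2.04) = -15.95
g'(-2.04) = 22.48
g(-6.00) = -450.67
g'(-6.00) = 233.46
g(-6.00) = -450.67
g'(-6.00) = 233.46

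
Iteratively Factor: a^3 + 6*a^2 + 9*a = (a)*(a^2 + 6*a + 9) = a*(a + 3)*(a + 3)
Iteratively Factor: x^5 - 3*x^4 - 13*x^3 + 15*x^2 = (x - 1)*(x^4 - 2*x^3 - 15*x^2) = x*(x - 1)*(x^3 - 2*x^2 - 15*x) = x*(x - 1)*(x + 3)*(x^2 - 5*x) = x^2*(x - 1)*(x + 3)*(x - 5)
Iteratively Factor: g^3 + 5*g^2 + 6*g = (g + 2)*(g^2 + 3*g) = (g + 2)*(g + 3)*(g)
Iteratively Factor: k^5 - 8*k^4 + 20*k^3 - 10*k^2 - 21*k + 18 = (k - 3)*(k^4 - 5*k^3 + 5*k^2 + 5*k - 6) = (k - 3)^2*(k^3 - 2*k^2 - k + 2) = (k - 3)^2*(k + 1)*(k^2 - 3*k + 2) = (k - 3)^2*(k - 1)*(k + 1)*(k - 2)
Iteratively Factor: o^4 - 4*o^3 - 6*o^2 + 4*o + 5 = (o + 1)*(o^3 - 5*o^2 - o + 5) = (o + 1)^2*(o^2 - 6*o + 5) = (o - 5)*(o + 1)^2*(o - 1)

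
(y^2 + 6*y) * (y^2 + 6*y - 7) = y^4 + 12*y^3 + 29*y^2 - 42*y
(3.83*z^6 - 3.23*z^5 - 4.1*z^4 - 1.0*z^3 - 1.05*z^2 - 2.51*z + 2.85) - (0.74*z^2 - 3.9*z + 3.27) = 3.83*z^6 - 3.23*z^5 - 4.1*z^4 - 1.0*z^3 - 1.79*z^2 + 1.39*z - 0.42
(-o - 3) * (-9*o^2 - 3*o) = 9*o^3 + 30*o^2 + 9*o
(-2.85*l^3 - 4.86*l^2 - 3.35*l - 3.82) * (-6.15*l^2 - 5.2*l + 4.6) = 17.5275*l^5 + 44.709*l^4 + 32.7645*l^3 + 18.557*l^2 + 4.454*l - 17.572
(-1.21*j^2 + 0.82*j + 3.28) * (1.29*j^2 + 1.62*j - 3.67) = -1.5609*j^4 - 0.9024*j^3 + 10.0003*j^2 + 2.3042*j - 12.0376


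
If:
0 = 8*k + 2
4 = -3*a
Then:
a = -4/3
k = -1/4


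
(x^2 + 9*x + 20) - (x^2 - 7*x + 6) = 16*x + 14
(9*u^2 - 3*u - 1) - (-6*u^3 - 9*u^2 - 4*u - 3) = 6*u^3 + 18*u^2 + u + 2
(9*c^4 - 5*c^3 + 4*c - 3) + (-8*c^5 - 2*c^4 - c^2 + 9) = -8*c^5 + 7*c^4 - 5*c^3 - c^2 + 4*c + 6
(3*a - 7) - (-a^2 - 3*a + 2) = a^2 + 6*a - 9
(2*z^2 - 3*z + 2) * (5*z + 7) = 10*z^3 - z^2 - 11*z + 14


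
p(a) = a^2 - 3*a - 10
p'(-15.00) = -33.00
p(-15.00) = 260.00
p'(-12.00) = -27.00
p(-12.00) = 170.00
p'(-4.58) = -12.16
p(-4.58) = 24.72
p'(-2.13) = -7.26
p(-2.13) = 0.93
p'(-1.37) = -5.74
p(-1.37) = -4.01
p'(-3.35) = -9.70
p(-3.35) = 11.27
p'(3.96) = 4.92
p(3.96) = -6.20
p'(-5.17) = -13.34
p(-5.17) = 32.24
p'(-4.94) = -12.88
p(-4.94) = 29.22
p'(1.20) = -0.60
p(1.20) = -12.16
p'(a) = 2*a - 3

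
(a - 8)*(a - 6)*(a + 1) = a^3 - 13*a^2 + 34*a + 48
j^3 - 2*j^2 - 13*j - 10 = (j - 5)*(j + 1)*(j + 2)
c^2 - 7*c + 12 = (c - 4)*(c - 3)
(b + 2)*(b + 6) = b^2 + 8*b + 12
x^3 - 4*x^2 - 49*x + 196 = (x - 7)*(x - 4)*(x + 7)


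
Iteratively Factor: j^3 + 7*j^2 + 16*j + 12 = (j + 3)*(j^2 + 4*j + 4) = (j + 2)*(j + 3)*(j + 2)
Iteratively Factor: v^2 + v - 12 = (v - 3)*(v + 4)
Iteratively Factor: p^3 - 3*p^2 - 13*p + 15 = (p - 5)*(p^2 + 2*p - 3) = (p - 5)*(p - 1)*(p + 3)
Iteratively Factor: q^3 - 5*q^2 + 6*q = (q - 2)*(q^2 - 3*q) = q*(q - 2)*(q - 3)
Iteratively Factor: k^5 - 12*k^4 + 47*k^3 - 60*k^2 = (k - 5)*(k^4 - 7*k^3 + 12*k^2) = (k - 5)*(k - 4)*(k^3 - 3*k^2) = k*(k - 5)*(k - 4)*(k^2 - 3*k) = k*(k - 5)*(k - 4)*(k - 3)*(k)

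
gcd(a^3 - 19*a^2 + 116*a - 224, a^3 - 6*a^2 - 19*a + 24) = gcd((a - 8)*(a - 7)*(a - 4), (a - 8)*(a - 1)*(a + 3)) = a - 8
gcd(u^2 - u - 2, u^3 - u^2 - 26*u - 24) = u + 1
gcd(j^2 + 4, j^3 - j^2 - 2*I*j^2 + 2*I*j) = j - 2*I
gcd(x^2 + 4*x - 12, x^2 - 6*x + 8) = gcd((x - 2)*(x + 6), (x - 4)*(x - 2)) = x - 2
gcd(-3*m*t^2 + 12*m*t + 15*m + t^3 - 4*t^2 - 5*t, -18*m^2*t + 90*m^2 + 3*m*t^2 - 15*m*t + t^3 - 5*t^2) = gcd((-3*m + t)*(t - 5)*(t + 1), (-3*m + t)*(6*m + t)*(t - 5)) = -3*m*t + 15*m + t^2 - 5*t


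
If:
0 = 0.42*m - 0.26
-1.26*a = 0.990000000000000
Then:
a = -0.79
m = 0.62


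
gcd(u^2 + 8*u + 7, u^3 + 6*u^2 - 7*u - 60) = 1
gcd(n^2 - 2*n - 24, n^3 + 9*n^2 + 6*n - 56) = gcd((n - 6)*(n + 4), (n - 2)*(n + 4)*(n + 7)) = n + 4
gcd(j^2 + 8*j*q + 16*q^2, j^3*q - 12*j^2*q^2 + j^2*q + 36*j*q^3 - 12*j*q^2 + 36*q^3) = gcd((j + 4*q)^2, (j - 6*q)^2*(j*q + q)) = 1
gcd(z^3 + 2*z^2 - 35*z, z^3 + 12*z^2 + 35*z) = z^2 + 7*z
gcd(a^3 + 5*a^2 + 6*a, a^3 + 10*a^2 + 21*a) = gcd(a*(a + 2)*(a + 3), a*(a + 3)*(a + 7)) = a^2 + 3*a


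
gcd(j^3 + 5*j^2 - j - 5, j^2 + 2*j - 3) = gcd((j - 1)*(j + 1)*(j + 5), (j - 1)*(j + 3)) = j - 1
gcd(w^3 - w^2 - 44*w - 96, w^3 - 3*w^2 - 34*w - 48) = w^2 - 5*w - 24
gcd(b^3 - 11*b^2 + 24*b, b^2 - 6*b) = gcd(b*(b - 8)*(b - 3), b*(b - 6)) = b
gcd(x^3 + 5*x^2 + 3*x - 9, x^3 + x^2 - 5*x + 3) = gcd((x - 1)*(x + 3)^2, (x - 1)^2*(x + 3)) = x^2 + 2*x - 3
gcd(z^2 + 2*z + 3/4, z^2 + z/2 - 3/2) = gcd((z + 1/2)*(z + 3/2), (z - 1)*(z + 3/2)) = z + 3/2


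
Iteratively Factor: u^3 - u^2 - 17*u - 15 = (u + 1)*(u^2 - 2*u - 15) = (u - 5)*(u + 1)*(u + 3)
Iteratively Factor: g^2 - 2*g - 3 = (g + 1)*(g - 3)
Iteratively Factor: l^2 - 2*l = (l - 2)*(l)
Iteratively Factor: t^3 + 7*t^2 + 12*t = (t + 4)*(t^2 + 3*t) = t*(t + 4)*(t + 3)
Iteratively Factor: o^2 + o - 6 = (o - 2)*(o + 3)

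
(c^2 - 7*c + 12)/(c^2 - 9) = (c - 4)/(c + 3)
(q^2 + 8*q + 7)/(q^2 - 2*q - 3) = (q + 7)/(q - 3)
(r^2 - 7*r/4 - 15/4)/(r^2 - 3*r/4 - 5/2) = (r - 3)/(r - 2)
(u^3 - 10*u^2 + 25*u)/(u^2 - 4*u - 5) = u*(u - 5)/(u + 1)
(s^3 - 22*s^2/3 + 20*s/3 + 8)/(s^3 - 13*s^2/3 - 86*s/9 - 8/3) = 3*(3*s^2 - 4*s - 4)/(9*s^2 + 15*s + 4)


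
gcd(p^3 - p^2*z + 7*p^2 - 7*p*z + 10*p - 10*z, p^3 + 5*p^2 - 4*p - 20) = p^2 + 7*p + 10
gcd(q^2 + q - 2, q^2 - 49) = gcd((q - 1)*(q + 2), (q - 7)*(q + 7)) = 1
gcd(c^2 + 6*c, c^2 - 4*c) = c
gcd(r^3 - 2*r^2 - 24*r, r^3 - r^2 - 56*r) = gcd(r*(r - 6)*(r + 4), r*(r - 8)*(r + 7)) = r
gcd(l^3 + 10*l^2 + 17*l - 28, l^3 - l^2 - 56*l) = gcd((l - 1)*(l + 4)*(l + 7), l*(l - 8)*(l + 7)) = l + 7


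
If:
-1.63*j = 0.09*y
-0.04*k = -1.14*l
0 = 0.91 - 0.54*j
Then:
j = 1.69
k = 28.5*l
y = -30.52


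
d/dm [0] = 0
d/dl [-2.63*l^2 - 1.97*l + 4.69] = -5.26*l - 1.97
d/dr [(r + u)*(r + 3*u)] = 2*r + 4*u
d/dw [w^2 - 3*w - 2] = 2*w - 3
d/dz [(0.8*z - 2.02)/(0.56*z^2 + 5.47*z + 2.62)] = (-0.448*z^2 + 2.2624*z + 13.1454)/(0.3136*z^4 + 6.1264*z^3 + 32.8553*z^2 + 28.6628*z + 6.8644)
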